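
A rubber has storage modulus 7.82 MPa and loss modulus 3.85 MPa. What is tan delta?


tan delta = E'' / E'
= 3.85 / 7.82
= 0.4923

tan delta = 0.4923


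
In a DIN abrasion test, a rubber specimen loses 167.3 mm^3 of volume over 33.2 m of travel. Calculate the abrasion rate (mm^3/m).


Rate = volume_loss / distance
= 167.3 / 33.2
= 5.039 mm^3/m

5.039 mm^3/m


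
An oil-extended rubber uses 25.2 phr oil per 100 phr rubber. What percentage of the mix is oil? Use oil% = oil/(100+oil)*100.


Oil % = oil / (100 + oil) * 100
= 25.2 / (100 + 25.2) * 100
= 25.2 / 125.2 * 100
= 20.13%

20.13%


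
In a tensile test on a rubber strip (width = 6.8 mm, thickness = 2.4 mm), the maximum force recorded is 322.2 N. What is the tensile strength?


Area = width * thickness = 6.8 * 2.4 = 16.32 mm^2
TS = force / area = 322.2 / 16.32 = 19.74 MPa

19.74 MPa


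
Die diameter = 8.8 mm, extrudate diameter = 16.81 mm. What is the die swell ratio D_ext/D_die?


Die swell ratio = D_extrudate / D_die
= 16.81 / 8.8
= 1.91

Die swell = 1.91


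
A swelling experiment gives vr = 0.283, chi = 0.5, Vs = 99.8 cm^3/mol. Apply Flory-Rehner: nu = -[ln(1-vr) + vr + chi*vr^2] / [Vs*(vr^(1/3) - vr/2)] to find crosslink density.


ln(1 - vr) = ln(1 - 0.283) = -0.3327
Numerator = -((-0.3327) + 0.283 + 0.5 * 0.283^2) = 0.0096
Denominator = 99.8 * (0.283^(1/3) - 0.283/2) = 51.4011
nu = 0.0096 / 51.4011 = 1.8745e-04 mol/cm^3

1.8745e-04 mol/cm^3


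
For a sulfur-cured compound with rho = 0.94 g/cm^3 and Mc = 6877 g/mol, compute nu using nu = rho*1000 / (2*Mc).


nu = rho * 1000 / (2 * Mc)
nu = 0.94 * 1000 / (2 * 6877)
nu = 940.0 / 13754
nu = 0.0683 mol/L

0.0683 mol/L


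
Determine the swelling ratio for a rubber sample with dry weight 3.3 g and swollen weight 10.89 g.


Q = W_swollen / W_dry
Q = 10.89 / 3.3
Q = 3.3

Q = 3.3


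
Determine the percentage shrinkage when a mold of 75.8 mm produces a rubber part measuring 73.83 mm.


Shrinkage = (mold - part) / mold * 100
= (75.8 - 73.83) / 75.8 * 100
= 1.97 / 75.8 * 100
= 2.6%

2.6%


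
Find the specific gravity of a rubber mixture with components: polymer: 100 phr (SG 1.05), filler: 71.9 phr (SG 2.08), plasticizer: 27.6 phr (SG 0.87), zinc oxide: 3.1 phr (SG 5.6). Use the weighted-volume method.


Sum of weights = 202.6
Volume contributions:
  polymer: 100/1.05 = 95.2381
  filler: 71.9/2.08 = 34.5673
  plasticizer: 27.6/0.87 = 31.7241
  zinc oxide: 3.1/5.6 = 0.5536
Sum of volumes = 162.0831
SG = 202.6 / 162.0831 = 1.25

SG = 1.25


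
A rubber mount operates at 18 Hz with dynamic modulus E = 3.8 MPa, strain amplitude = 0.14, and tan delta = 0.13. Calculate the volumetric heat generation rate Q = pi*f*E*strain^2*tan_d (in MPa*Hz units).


Q = pi * f * E * strain^2 * tan_d
= pi * 18 * 3.8 * 0.14^2 * 0.13
= pi * 18 * 3.8 * 0.0196 * 0.13
= 0.5475

Q = 0.5475


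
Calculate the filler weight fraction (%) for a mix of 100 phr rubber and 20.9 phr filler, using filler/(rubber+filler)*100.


Filler % = filler / (rubber + filler) * 100
= 20.9 / (100 + 20.9) * 100
= 20.9 / 120.9 * 100
= 17.29%

17.29%


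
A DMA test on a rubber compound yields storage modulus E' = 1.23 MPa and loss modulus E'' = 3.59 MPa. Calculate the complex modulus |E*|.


|E*| = sqrt(E'^2 + E''^2)
= sqrt(1.23^2 + 3.59^2)
= sqrt(1.5129 + 12.8881)
= 3.795 MPa

3.795 MPa


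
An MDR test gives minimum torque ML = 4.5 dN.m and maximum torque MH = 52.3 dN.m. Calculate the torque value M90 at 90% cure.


M90 = ML + 0.9 * (MH - ML)
M90 = 4.5 + 0.9 * (52.3 - 4.5)
M90 = 4.5 + 0.9 * 47.8
M90 = 47.52 dN.m

47.52 dN.m


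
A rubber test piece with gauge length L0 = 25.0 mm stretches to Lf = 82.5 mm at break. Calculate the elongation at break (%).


Elongation = (Lf - L0) / L0 * 100
= (82.5 - 25.0) / 25.0 * 100
= 57.5 / 25.0 * 100
= 230.0%

230.0%


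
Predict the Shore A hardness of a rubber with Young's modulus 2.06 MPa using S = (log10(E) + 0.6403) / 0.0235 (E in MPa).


log10(E) = 0.0235*S - 0.6403  =>  S = (log10(E) + 0.6403) / 0.0235
log10(2.06) = 0.313867
S = (0.313867 + 0.6403) / 0.0235 = 0.954167 / 0.0235
S = 40.6

Shore A = 40.6


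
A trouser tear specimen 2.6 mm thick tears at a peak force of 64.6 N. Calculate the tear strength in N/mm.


Tear strength = force / thickness
= 64.6 / 2.6
= 24.85 N/mm

24.85 N/mm


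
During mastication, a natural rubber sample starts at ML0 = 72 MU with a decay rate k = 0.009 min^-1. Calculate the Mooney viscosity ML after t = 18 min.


ML = ML0 * exp(-k * t)
ML = 72 * exp(-0.009 * 18)
ML = 72 * 0.8504
ML = 61.23 MU

61.23 MU


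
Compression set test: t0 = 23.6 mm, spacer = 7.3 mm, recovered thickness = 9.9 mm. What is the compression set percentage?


CS = (t0 - recovered) / (t0 - ts) * 100
= (23.6 - 9.9) / (23.6 - 7.3) * 100
= 13.7 / 16.3 * 100
= 84.0%

84.0%


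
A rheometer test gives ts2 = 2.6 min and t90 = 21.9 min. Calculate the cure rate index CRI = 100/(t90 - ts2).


CRI = 100 / (t90 - ts2)
= 100 / (21.9 - 2.6)
= 100 / 19.3
= 5.18 min^-1

5.18 min^-1


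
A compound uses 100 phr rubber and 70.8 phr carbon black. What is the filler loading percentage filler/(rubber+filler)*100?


Filler % = filler / (rubber + filler) * 100
= 70.8 / (100 + 70.8) * 100
= 70.8 / 170.8 * 100
= 41.45%

41.45%


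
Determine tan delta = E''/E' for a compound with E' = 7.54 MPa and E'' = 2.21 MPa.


tan delta = E'' / E'
= 2.21 / 7.54
= 0.2931

tan delta = 0.2931


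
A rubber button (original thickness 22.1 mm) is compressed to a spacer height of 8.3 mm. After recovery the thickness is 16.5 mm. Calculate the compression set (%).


CS = (t0 - recovered) / (t0 - ts) * 100
= (22.1 - 16.5) / (22.1 - 8.3) * 100
= 5.6 / 13.8 * 100
= 40.6%

40.6%


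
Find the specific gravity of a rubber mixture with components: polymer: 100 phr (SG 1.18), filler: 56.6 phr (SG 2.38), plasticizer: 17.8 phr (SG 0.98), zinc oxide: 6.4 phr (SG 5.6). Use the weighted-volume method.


Sum of weights = 180.8
Volume contributions:
  polymer: 100/1.18 = 84.7458
  filler: 56.6/2.38 = 23.7815
  plasticizer: 17.8/0.98 = 18.1633
  zinc oxide: 6.4/5.6 = 1.1429
Sum of volumes = 127.8334
SG = 180.8 / 127.8334 = 1.414

SG = 1.414


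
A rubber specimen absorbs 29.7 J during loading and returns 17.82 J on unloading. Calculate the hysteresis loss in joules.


Hysteresis loss = loading - unloading
= 29.7 - 17.82
= 11.88 J

11.88 J


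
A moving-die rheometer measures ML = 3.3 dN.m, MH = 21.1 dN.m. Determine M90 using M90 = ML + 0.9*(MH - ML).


M90 = ML + 0.9 * (MH - ML)
M90 = 3.3 + 0.9 * (21.1 - 3.3)
M90 = 3.3 + 0.9 * 17.8
M90 = 19.32 dN.m

19.32 dN.m


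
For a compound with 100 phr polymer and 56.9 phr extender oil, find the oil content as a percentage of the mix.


Oil % = oil / (100 + oil) * 100
= 56.9 / (100 + 56.9) * 100
= 56.9 / 156.9 * 100
= 36.27%

36.27%


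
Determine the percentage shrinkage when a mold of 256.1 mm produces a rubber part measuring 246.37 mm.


Shrinkage = (mold - part) / mold * 100
= (256.1 - 246.37) / 256.1 * 100
= 9.73 / 256.1 * 100
= 3.8%

3.8%


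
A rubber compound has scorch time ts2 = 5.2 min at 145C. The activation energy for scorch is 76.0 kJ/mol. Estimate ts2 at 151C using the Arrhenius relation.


Convert temperatures: T1 = 145 + 273.15 = 418.15 K, T2 = 151 + 273.15 = 424.15 K
ts2_new = 5.2 * exp(76000 / 8.314 * (1/424.15 - 1/418.15))
1/T2 - 1/T1 = -3.3830e-05
ts2_new = 3.82 min

3.82 min


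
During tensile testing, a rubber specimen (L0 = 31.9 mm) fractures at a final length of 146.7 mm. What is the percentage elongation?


Elongation = (Lf - L0) / L0 * 100
= (146.7 - 31.9) / 31.9 * 100
= 114.8 / 31.9 * 100
= 359.9%

359.9%


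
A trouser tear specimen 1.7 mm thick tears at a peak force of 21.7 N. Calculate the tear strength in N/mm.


Tear strength = force / thickness
= 21.7 / 1.7
= 12.76 N/mm

12.76 N/mm


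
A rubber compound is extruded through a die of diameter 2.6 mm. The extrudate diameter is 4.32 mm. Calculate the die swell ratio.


Die swell ratio = D_extrudate / D_die
= 4.32 / 2.6
= 1.662

Die swell = 1.662


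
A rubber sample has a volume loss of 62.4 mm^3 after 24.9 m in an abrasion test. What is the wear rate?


Rate = volume_loss / distance
= 62.4 / 24.9
= 2.506 mm^3/m

2.506 mm^3/m


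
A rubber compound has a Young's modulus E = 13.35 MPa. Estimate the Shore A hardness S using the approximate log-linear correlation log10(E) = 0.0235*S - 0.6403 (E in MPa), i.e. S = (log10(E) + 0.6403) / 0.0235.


log10(E) = 0.0235*S - 0.6403  =>  S = (log10(E) + 0.6403) / 0.0235
log10(13.35) = 1.125481
S = (1.125481 + 0.6403) / 0.0235 = 1.765781 / 0.0235
S = 75.1

Shore A = 75.1


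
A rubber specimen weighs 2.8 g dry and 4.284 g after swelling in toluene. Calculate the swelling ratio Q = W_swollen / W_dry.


Q = W_swollen / W_dry
Q = 4.284 / 2.8
Q = 1.53

Q = 1.53


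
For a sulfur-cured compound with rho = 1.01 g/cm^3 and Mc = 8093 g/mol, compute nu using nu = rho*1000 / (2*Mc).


nu = rho * 1000 / (2 * Mc)
nu = 1.01 * 1000 / (2 * 8093)
nu = 1010.0 / 16186
nu = 0.0624 mol/L

0.0624 mol/L


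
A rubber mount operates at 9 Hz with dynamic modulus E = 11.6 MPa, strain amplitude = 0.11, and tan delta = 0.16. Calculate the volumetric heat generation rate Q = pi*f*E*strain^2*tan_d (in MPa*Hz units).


Q = pi * f * E * strain^2 * tan_d
= pi * 9 * 11.6 * 0.11^2 * 0.16
= pi * 9 * 11.6 * 0.0121 * 0.16
= 0.6350

Q = 0.6350


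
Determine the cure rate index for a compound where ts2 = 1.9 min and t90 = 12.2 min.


CRI = 100 / (t90 - ts2)
= 100 / (12.2 - 1.9)
= 100 / 10.3
= 9.71 min^-1

9.71 min^-1


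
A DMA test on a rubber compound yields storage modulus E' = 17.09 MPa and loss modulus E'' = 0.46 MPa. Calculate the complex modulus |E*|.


|E*| = sqrt(E'^2 + E''^2)
= sqrt(17.09^2 + 0.46^2)
= sqrt(292.0681 + 0.2116)
= 17.096 MPa

17.096 MPa


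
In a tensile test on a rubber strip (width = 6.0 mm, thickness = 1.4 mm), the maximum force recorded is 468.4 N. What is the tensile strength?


Area = width * thickness = 6.0 * 1.4 = 8.4 mm^2
TS = force / area = 468.4 / 8.4 = 55.76 MPa

55.76 MPa


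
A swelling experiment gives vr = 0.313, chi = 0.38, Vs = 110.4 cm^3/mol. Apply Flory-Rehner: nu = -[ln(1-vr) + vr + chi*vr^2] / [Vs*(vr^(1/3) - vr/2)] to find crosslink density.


ln(1 - vr) = ln(1 - 0.313) = -0.3754
Numerator = -((-0.3754) + 0.313 + 0.38 * 0.313^2) = 0.0252
Denominator = 110.4 * (0.313^(1/3) - 0.313/2) = 57.6803
nu = 0.0252 / 57.6803 = 4.3677e-04 mol/cm^3

4.3677e-04 mol/cm^3


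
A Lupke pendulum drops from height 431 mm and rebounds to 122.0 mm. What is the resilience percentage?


Resilience = h_rebound / h_drop * 100
= 122.0 / 431 * 100
= 28.3%

28.3%


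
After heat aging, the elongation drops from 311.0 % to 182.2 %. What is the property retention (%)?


Retention = aged / original * 100
= 182.2 / 311.0 * 100
= 58.6%

58.6%


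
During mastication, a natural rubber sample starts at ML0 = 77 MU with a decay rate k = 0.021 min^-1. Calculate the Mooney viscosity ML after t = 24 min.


ML = ML0 * exp(-k * t)
ML = 77 * exp(-0.021 * 24)
ML = 77 * 0.6041
ML = 46.52 MU

46.52 MU


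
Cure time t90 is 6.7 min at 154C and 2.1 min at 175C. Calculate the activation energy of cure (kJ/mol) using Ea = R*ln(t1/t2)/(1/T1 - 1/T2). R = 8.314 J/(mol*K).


T1 = 427.15 K, T2 = 448.15 K
1/T1 - 1/T2 = 1.0970e-04
ln(t1/t2) = ln(6.7/2.1) = 1.1602
Ea = 8.314 * 1.1602 / 1.0970e-04 = 87925.7813 J/mol
Ea = 87.93 kJ/mol

87.93 kJ/mol


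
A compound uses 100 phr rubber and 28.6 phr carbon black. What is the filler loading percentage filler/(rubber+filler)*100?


Filler % = filler / (rubber + filler) * 100
= 28.6 / (100 + 28.6) * 100
= 28.6 / 128.6 * 100
= 22.24%

22.24%


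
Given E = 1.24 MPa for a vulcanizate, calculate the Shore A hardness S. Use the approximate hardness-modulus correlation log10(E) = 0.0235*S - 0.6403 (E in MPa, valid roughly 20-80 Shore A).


log10(E) = 0.0235*S - 0.6403  =>  S = (log10(E) + 0.6403) / 0.0235
log10(1.24) = 0.093422
S = (0.093422 + 0.6403) / 0.0235 = 0.733722 / 0.0235
S = 31.2

Shore A = 31.2


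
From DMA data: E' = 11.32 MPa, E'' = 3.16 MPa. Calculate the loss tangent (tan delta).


tan delta = E'' / E'
= 3.16 / 11.32
= 0.2792

tan delta = 0.2792


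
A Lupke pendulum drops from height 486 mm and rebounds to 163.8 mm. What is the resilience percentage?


Resilience = h_rebound / h_drop * 100
= 163.8 / 486 * 100
= 33.7%

33.7%


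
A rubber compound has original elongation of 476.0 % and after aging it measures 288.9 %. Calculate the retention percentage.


Retention = aged / original * 100
= 288.9 / 476.0 * 100
= 60.7%

60.7%


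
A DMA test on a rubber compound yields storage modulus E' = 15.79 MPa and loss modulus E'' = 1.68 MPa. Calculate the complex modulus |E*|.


|E*| = sqrt(E'^2 + E''^2)
= sqrt(15.79^2 + 1.68^2)
= sqrt(249.3241 + 2.8224)
= 15.879 MPa

15.879 MPa


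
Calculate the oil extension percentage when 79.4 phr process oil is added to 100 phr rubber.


Oil % = oil / (100 + oil) * 100
= 79.4 / (100 + 79.4) * 100
= 79.4 / 179.4 * 100
= 44.26%

44.26%


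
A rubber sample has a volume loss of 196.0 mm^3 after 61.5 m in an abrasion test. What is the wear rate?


Rate = volume_loss / distance
= 196.0 / 61.5
= 3.187 mm^3/m

3.187 mm^3/m


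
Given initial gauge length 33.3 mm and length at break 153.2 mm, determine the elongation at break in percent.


Elongation = (Lf - L0) / L0 * 100
= (153.2 - 33.3) / 33.3 * 100
= 119.9 / 33.3 * 100
= 360.1%

360.1%


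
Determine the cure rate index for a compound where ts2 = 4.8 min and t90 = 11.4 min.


CRI = 100 / (t90 - ts2)
= 100 / (11.4 - 4.8)
= 100 / 6.6
= 15.15 min^-1

15.15 min^-1


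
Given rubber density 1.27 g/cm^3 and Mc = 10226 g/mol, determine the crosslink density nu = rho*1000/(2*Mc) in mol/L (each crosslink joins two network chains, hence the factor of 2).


nu = rho * 1000 / (2 * Mc)
nu = 1.27 * 1000 / (2 * 10226)
nu = 1270.0 / 20452
nu = 0.0621 mol/L

0.0621 mol/L


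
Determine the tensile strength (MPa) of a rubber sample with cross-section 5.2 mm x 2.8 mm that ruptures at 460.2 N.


Area = width * thickness = 5.2 * 2.8 = 14.56 mm^2
TS = force / area = 460.2 / 14.56 = 31.61 MPa

31.61 MPa


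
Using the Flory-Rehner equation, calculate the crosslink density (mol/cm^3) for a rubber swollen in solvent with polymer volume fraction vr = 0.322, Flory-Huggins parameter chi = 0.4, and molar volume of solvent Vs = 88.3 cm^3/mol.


ln(1 - vr) = ln(1 - 0.322) = -0.3886
Numerator = -((-0.3886) + 0.322 + 0.4 * 0.322^2) = 0.0251
Denominator = 88.3 * (0.322^(1/3) - 0.322/2) = 46.3056
nu = 0.0251 / 46.3056 = 5.4279e-04 mol/cm^3

5.4279e-04 mol/cm^3


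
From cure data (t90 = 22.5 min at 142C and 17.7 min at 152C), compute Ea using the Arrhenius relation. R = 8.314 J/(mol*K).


T1 = 415.15 K, T2 = 425.15 K
1/T1 - 1/T2 = 5.6657e-05
ln(t1/t2) = ln(22.5/17.7) = 0.2400
Ea = 8.314 * 0.2400 / 5.6657e-05 = 35211.0691 J/mol
Ea = 35.21 kJ/mol

35.21 kJ/mol


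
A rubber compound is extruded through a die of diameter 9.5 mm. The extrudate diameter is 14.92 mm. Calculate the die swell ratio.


Die swell ratio = D_extrudate / D_die
= 14.92 / 9.5
= 1.571

Die swell = 1.571


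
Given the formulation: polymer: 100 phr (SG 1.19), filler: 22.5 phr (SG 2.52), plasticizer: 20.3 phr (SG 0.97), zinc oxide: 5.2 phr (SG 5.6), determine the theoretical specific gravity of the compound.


Sum of weights = 148.0
Volume contributions:
  polymer: 100/1.19 = 84.0336
  filler: 22.5/2.52 = 8.9286
  plasticizer: 20.3/0.97 = 20.9278
  zinc oxide: 5.2/5.6 = 0.9286
Sum of volumes = 114.8186
SG = 148.0 / 114.8186 = 1.289

SG = 1.289


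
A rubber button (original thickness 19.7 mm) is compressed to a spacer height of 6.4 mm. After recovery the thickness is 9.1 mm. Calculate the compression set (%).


CS = (t0 - recovered) / (t0 - ts) * 100
= (19.7 - 9.1) / (19.7 - 6.4) * 100
= 10.6 / 13.3 * 100
= 79.7%

79.7%


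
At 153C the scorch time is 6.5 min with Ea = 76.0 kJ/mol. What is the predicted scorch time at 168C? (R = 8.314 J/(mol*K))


Convert temperatures: T1 = 153 + 273.15 = 426.15 K, T2 = 168 + 273.15 = 441.15 K
ts2_new = 6.5 * exp(76000 / 8.314 * (1/441.15 - 1/426.15))
1/T2 - 1/T1 = -7.9789e-05
ts2_new = 3.13 min

3.13 min


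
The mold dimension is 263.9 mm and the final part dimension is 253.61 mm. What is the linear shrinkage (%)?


Shrinkage = (mold - part) / mold * 100
= (263.9 - 253.61) / 263.9 * 100
= 10.29 / 263.9 * 100
= 3.9%

3.9%


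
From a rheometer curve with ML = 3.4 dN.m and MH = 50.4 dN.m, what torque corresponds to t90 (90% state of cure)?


M90 = ML + 0.9 * (MH - ML)
M90 = 3.4 + 0.9 * (50.4 - 3.4)
M90 = 3.4 + 0.9 * 47.0
M90 = 45.7 dN.m

45.7 dN.m


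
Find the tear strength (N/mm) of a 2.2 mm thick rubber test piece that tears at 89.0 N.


Tear strength = force / thickness
= 89.0 / 2.2
= 40.45 N/mm

40.45 N/mm


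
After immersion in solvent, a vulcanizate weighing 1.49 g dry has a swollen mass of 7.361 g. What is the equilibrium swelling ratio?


Q = W_swollen / W_dry
Q = 7.361 / 1.49
Q = 4.94

Q = 4.94


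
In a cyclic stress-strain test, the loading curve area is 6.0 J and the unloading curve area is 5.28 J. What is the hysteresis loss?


Hysteresis loss = loading - unloading
= 6.0 - 5.28
= 0.72 J

0.72 J


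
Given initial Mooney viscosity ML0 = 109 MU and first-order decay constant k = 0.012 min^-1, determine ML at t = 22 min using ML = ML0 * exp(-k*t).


ML = ML0 * exp(-k * t)
ML = 109 * exp(-0.012 * 22)
ML = 109 * 0.7680
ML = 83.71 MU

83.71 MU


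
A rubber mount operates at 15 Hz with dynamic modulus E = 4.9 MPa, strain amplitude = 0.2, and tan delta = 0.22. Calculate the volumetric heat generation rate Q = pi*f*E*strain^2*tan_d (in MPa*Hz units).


Q = pi * f * E * strain^2 * tan_d
= pi * 15 * 4.9 * 0.2^2 * 0.22
= pi * 15 * 4.9 * 0.0400 * 0.22
= 2.0320

Q = 2.0320


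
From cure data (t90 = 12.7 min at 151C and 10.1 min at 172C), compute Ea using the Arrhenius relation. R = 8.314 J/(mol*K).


T1 = 424.15 K, T2 = 445.15 K
1/T1 - 1/T2 = 1.1122e-04
ln(t1/t2) = ln(12.7/10.1) = 0.2291
Ea = 8.314 * 0.2291 / 1.1122e-04 = 17122.9381 J/mol
Ea = 17.12 kJ/mol

17.12 kJ/mol


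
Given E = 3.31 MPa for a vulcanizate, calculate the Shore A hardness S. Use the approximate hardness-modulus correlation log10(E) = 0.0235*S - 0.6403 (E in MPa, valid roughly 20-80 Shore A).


log10(E) = 0.0235*S - 0.6403  =>  S = (log10(E) + 0.6403) / 0.0235
log10(3.31) = 0.519828
S = (0.519828 + 0.6403) / 0.0235 = 1.160128 / 0.0235
S = 49.4

Shore A = 49.4


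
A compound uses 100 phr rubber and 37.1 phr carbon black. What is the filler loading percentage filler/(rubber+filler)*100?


Filler % = filler / (rubber + filler) * 100
= 37.1 / (100 + 37.1) * 100
= 37.1 / 137.1 * 100
= 27.06%

27.06%


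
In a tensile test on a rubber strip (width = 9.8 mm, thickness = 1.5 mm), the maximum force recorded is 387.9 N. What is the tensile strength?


Area = width * thickness = 9.8 * 1.5 = 14.7 mm^2
TS = force / area = 387.9 / 14.7 = 26.39 MPa

26.39 MPa


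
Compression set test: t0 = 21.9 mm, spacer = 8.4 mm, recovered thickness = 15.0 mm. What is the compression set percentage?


CS = (t0 - recovered) / (t0 - ts) * 100
= (21.9 - 15.0) / (21.9 - 8.4) * 100
= 6.9 / 13.5 * 100
= 51.1%

51.1%


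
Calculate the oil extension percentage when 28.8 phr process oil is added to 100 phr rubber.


Oil % = oil / (100 + oil) * 100
= 28.8 / (100 + 28.8) * 100
= 28.8 / 128.8 * 100
= 22.36%

22.36%


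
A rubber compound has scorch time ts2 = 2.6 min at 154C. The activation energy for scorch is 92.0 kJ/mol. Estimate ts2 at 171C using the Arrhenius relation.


Convert temperatures: T1 = 154 + 273.15 = 427.15 K, T2 = 171 + 273.15 = 444.15 K
ts2_new = 2.6 * exp(92000 / 8.314 * (1/444.15 - 1/427.15))
1/T2 - 1/T1 = -8.9606e-05
ts2_new = 0.96 min

0.96 min


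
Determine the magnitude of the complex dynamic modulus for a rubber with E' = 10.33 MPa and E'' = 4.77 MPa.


|E*| = sqrt(E'^2 + E''^2)
= sqrt(10.33^2 + 4.77^2)
= sqrt(106.7089 + 22.7529)
= 11.378 MPa

11.378 MPa


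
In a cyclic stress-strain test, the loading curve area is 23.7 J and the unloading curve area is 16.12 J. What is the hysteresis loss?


Hysteresis loss = loading - unloading
= 23.7 - 16.12
= 7.58 J

7.58 J


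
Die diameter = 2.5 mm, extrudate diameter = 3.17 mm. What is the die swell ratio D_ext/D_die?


Die swell ratio = D_extrudate / D_die
= 3.17 / 2.5
= 1.268

Die swell = 1.268


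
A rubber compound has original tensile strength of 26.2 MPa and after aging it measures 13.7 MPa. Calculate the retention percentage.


Retention = aged / original * 100
= 13.7 / 26.2 * 100
= 52.3%

52.3%


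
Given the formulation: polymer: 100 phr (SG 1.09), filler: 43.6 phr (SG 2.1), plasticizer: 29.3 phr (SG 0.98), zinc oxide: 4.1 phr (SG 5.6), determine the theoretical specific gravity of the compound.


Sum of weights = 177.0
Volume contributions:
  polymer: 100/1.09 = 91.7431
  filler: 43.6/2.1 = 20.7619
  plasticizer: 29.3/0.98 = 29.8980
  zinc oxide: 4.1/5.6 = 0.7321
Sum of volumes = 143.1351
SG = 177.0 / 143.1351 = 1.237

SG = 1.237


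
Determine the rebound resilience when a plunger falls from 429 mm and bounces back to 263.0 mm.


Resilience = h_rebound / h_drop * 100
= 263.0 / 429 * 100
= 61.3%

61.3%


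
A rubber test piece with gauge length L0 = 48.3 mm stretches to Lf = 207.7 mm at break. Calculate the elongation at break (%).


Elongation = (Lf - L0) / L0 * 100
= (207.7 - 48.3) / 48.3 * 100
= 159.4 / 48.3 * 100
= 330.0%

330.0%


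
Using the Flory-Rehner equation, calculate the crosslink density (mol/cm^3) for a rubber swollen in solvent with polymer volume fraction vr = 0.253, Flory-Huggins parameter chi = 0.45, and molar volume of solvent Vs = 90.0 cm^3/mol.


ln(1 - vr) = ln(1 - 0.253) = -0.2917
Numerator = -((-0.2917) + 0.253 + 0.45 * 0.253^2) = 0.0099
Denominator = 90.0 * (0.253^(1/3) - 0.253/2) = 45.5373
nu = 0.0099 / 45.5373 = 2.1710e-04 mol/cm^3

2.1710e-04 mol/cm^3


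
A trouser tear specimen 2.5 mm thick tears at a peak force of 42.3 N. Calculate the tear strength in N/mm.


Tear strength = force / thickness
= 42.3 / 2.5
= 16.92 N/mm

16.92 N/mm


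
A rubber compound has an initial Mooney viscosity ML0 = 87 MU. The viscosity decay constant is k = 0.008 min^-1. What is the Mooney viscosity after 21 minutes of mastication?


ML = ML0 * exp(-k * t)
ML = 87 * exp(-0.008 * 21)
ML = 87 * 0.8454
ML = 73.55 MU

73.55 MU


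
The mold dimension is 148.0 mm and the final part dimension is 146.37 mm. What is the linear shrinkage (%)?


Shrinkage = (mold - part) / mold * 100
= (148.0 - 146.37) / 148.0 * 100
= 1.63 / 148.0 * 100
= 1.1%

1.1%


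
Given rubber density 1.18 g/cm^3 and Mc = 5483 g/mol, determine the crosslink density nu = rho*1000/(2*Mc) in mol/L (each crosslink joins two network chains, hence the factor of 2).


nu = rho * 1000 / (2 * Mc)
nu = 1.18 * 1000 / (2 * 5483)
nu = 1180.0 / 10966
nu = 0.1076 mol/L

0.1076 mol/L


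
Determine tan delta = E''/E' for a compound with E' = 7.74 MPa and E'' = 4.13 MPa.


tan delta = E'' / E'
= 4.13 / 7.74
= 0.5336

tan delta = 0.5336


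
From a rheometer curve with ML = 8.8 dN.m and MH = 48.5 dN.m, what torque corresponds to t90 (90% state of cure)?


M90 = ML + 0.9 * (MH - ML)
M90 = 8.8 + 0.9 * (48.5 - 8.8)
M90 = 8.8 + 0.9 * 39.7
M90 = 44.53 dN.m

44.53 dN.m


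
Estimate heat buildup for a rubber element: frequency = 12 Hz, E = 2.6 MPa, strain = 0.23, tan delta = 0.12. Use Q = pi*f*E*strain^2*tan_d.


Q = pi * f * E * strain^2 * tan_d
= pi * 12 * 2.6 * 0.23^2 * 0.12
= pi * 12 * 2.6 * 0.0529 * 0.12
= 0.6222

Q = 0.6222


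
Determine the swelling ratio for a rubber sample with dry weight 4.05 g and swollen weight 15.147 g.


Q = W_swollen / W_dry
Q = 15.147 / 4.05
Q = 3.74

Q = 3.74


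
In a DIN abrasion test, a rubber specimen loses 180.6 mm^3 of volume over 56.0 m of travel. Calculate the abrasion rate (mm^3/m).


Rate = volume_loss / distance
= 180.6 / 56.0
= 3.225 mm^3/m

3.225 mm^3/m


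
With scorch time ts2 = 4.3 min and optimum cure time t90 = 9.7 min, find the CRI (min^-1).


CRI = 100 / (t90 - ts2)
= 100 / (9.7 - 4.3)
= 100 / 5.4
= 18.52 min^-1

18.52 min^-1


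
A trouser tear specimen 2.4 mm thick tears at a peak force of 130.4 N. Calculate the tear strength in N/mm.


Tear strength = force / thickness
= 130.4 / 2.4
= 54.33 N/mm

54.33 N/mm


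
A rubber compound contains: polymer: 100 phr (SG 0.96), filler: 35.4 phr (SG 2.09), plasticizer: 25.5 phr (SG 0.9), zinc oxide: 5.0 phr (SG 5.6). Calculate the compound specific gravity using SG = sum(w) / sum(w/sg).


Sum of weights = 165.9
Volume contributions:
  polymer: 100/0.96 = 104.1667
  filler: 35.4/2.09 = 16.9378
  plasticizer: 25.5/0.9 = 28.3333
  zinc oxide: 5.0/5.6 = 0.8929
Sum of volumes = 150.3307
SG = 165.9 / 150.3307 = 1.104

SG = 1.104


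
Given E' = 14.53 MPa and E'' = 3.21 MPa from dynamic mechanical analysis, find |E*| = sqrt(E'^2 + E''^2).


|E*| = sqrt(E'^2 + E''^2)
= sqrt(14.53^2 + 3.21^2)
= sqrt(211.1209 + 10.3041)
= 14.88 MPa

14.88 MPa


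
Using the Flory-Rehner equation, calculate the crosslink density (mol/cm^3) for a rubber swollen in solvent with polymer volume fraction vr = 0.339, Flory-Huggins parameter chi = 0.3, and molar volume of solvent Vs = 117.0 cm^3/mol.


ln(1 - vr) = ln(1 - 0.339) = -0.4140
Numerator = -((-0.4140) + 0.339 + 0.3 * 0.339^2) = 0.0405
Denominator = 117.0 * (0.339^(1/3) - 0.339/2) = 61.7489
nu = 0.0405 / 61.7489 = 6.5629e-04 mol/cm^3

6.5629e-04 mol/cm^3


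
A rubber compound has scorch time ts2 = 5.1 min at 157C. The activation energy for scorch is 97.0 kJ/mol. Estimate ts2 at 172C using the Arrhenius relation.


Convert temperatures: T1 = 157 + 273.15 = 430.15 K, T2 = 172 + 273.15 = 445.15 K
ts2_new = 5.1 * exp(97000 / 8.314 * (1/445.15 - 1/430.15))
1/T2 - 1/T1 = -7.8337e-05
ts2_new = 2.04 min

2.04 min


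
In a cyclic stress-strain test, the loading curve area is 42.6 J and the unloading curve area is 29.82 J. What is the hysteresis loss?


Hysteresis loss = loading - unloading
= 42.6 - 29.82
= 12.78 J

12.78 J


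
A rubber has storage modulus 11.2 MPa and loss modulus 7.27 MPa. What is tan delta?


tan delta = E'' / E'
= 7.27 / 11.2
= 0.6491

tan delta = 0.6491


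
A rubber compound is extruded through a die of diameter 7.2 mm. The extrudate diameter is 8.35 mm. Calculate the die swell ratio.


Die swell ratio = D_extrudate / D_die
= 8.35 / 7.2
= 1.16

Die swell = 1.16


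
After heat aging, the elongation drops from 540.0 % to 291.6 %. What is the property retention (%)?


Retention = aged / original * 100
= 291.6 / 540.0 * 100
= 54.0%

54.0%


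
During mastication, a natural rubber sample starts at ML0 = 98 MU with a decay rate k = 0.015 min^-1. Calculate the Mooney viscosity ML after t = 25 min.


ML = ML0 * exp(-k * t)
ML = 98 * exp(-0.015 * 25)
ML = 98 * 0.6873
ML = 67.35 MU

67.35 MU


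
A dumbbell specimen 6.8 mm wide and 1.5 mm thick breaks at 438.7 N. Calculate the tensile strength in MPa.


Area = width * thickness = 6.8 * 1.5 = 10.2 mm^2
TS = force / area = 438.7 / 10.2 = 43.01 MPa

43.01 MPa


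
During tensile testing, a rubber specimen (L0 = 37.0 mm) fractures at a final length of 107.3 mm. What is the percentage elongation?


Elongation = (Lf - L0) / L0 * 100
= (107.3 - 37.0) / 37.0 * 100
= 70.3 / 37.0 * 100
= 190.0%

190.0%


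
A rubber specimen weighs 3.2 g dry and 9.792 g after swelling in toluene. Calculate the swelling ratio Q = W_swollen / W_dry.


Q = W_swollen / W_dry
Q = 9.792 / 3.2
Q = 3.06

Q = 3.06


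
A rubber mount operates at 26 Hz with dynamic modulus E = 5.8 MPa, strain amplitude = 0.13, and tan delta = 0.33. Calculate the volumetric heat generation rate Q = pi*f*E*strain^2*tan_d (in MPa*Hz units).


Q = pi * f * E * strain^2 * tan_d
= pi * 26 * 5.8 * 0.13^2 * 0.33
= pi * 26 * 5.8 * 0.0169 * 0.33
= 2.6421

Q = 2.6421


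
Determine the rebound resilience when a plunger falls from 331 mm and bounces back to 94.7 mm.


Resilience = h_rebound / h_drop * 100
= 94.7 / 331 * 100
= 28.6%

28.6%


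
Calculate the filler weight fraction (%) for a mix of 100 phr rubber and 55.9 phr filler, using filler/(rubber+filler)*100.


Filler % = filler / (rubber + filler) * 100
= 55.9 / (100 + 55.9) * 100
= 55.9 / 155.9 * 100
= 35.86%

35.86%


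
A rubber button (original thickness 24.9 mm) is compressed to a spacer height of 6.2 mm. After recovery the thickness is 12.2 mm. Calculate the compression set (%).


CS = (t0 - recovered) / (t0 - ts) * 100
= (24.9 - 12.2) / (24.9 - 6.2) * 100
= 12.7 / 18.7 * 100
= 67.9%

67.9%


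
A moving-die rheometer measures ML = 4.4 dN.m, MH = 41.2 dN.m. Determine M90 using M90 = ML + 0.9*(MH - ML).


M90 = ML + 0.9 * (MH - ML)
M90 = 4.4 + 0.9 * (41.2 - 4.4)
M90 = 4.4 + 0.9 * 36.8
M90 = 37.52 dN.m

37.52 dN.m


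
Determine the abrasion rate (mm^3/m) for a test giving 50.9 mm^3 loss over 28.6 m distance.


Rate = volume_loss / distance
= 50.9 / 28.6
= 1.78 mm^3/m

1.78 mm^3/m


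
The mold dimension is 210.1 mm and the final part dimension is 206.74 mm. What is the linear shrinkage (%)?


Shrinkage = (mold - part) / mold * 100
= (210.1 - 206.74) / 210.1 * 100
= 3.36 / 210.1 * 100
= 1.6%

1.6%


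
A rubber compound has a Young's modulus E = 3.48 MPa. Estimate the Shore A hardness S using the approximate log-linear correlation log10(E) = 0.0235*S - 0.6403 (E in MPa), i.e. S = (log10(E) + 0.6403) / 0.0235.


log10(E) = 0.0235*S - 0.6403  =>  S = (log10(E) + 0.6403) / 0.0235
log10(3.48) = 0.541579
S = (0.541579 + 0.6403) / 0.0235 = 1.181879 / 0.0235
S = 50.3

Shore A = 50.3


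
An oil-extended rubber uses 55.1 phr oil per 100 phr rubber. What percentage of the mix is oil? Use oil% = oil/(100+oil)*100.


Oil % = oil / (100 + oil) * 100
= 55.1 / (100 + 55.1) * 100
= 55.1 / 155.1 * 100
= 35.53%

35.53%


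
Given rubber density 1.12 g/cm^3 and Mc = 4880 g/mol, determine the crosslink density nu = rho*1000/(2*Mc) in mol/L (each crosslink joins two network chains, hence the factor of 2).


nu = rho * 1000 / (2 * Mc)
nu = 1.12 * 1000 / (2 * 4880)
nu = 1120.0 / 9760
nu = 0.1148 mol/L

0.1148 mol/L


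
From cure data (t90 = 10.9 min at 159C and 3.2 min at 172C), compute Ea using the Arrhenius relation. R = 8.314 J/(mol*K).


T1 = 432.15 K, T2 = 445.15 K
1/T1 - 1/T2 = 6.7578e-05
ln(t1/t2) = ln(10.9/3.2) = 1.2256
Ea = 8.314 * 1.2256 / 6.7578e-05 = 150785.8401 J/mol
Ea = 150.79 kJ/mol

150.79 kJ/mol


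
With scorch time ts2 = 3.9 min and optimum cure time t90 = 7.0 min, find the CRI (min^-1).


CRI = 100 / (t90 - ts2)
= 100 / (7.0 - 3.9)
= 100 / 3.1
= 32.26 min^-1

32.26 min^-1


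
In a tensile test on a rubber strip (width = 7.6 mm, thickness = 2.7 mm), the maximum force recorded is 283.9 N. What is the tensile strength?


Area = width * thickness = 7.6 * 2.7 = 20.52 mm^2
TS = force / area = 283.9 / 20.52 = 13.84 MPa

13.84 MPa


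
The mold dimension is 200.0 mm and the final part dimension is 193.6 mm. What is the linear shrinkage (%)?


Shrinkage = (mold - part) / mold * 100
= (200.0 - 193.6) / 200.0 * 100
= 6.4 / 200.0 * 100
= 3.2%

3.2%


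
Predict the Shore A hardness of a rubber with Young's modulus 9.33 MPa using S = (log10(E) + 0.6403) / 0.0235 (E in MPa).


log10(E) = 0.0235*S - 0.6403  =>  S = (log10(E) + 0.6403) / 0.0235
log10(9.33) = 0.969882
S = (0.969882 + 0.6403) / 0.0235 = 1.610182 / 0.0235
S = 68.5

Shore A = 68.5


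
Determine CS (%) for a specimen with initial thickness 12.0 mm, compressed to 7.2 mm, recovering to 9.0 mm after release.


CS = (t0 - recovered) / (t0 - ts) * 100
= (12.0 - 9.0) / (12.0 - 7.2) * 100
= 3.0 / 4.8 * 100
= 62.5%

62.5%


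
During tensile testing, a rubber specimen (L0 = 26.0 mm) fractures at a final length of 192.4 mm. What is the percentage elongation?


Elongation = (Lf - L0) / L0 * 100
= (192.4 - 26.0) / 26.0 * 100
= 166.4 / 26.0 * 100
= 640.0%

640.0%


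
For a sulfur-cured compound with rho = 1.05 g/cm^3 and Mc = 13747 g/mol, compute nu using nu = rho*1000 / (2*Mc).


nu = rho * 1000 / (2 * Mc)
nu = 1.05 * 1000 / (2 * 13747)
nu = 1050.0 / 27494
nu = 0.0382 mol/L

0.0382 mol/L


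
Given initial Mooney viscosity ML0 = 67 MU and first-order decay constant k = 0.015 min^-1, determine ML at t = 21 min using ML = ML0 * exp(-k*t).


ML = ML0 * exp(-k * t)
ML = 67 * exp(-0.015 * 21)
ML = 67 * 0.7298
ML = 48.9 MU

48.9 MU


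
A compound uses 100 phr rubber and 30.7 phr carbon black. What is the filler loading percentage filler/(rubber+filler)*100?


Filler % = filler / (rubber + filler) * 100
= 30.7 / (100 + 30.7) * 100
= 30.7 / 130.7 * 100
= 23.49%

23.49%


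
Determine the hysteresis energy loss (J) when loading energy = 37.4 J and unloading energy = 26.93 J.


Hysteresis loss = loading - unloading
= 37.4 - 26.93
= 10.47 J

10.47 J


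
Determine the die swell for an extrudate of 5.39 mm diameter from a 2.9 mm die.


Die swell ratio = D_extrudate / D_die
= 5.39 / 2.9
= 1.859

Die swell = 1.859


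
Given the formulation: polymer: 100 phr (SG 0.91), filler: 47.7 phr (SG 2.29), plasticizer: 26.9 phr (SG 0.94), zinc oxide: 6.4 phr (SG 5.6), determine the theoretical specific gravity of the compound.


Sum of weights = 181.0
Volume contributions:
  polymer: 100/0.91 = 109.8901
  filler: 47.7/2.29 = 20.8297
  plasticizer: 26.9/0.94 = 28.6170
  zinc oxide: 6.4/5.6 = 1.1429
Sum of volumes = 160.4797
SG = 181.0 / 160.4797 = 1.128

SG = 1.128


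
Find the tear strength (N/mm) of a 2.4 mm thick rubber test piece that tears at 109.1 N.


Tear strength = force / thickness
= 109.1 / 2.4
= 45.46 N/mm

45.46 N/mm


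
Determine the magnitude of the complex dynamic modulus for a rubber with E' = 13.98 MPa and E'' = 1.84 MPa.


|E*| = sqrt(E'^2 + E''^2)
= sqrt(13.98^2 + 1.84^2)
= sqrt(195.4404 + 3.3856)
= 14.101 MPa

14.101 MPa


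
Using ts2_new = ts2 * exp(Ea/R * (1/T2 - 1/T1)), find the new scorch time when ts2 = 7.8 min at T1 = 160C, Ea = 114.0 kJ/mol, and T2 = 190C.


Convert temperatures: T1 = 160 + 273.15 = 433.15 K, T2 = 190 + 273.15 = 463.15 K
ts2_new = 7.8 * exp(114000 / 8.314 * (1/463.15 - 1/433.15))
1/T2 - 1/T1 = -1.4954e-04
ts2_new = 1.0 min

1.0 min


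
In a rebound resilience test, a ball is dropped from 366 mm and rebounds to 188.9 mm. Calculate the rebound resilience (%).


Resilience = h_rebound / h_drop * 100
= 188.9 / 366 * 100
= 51.6%

51.6%


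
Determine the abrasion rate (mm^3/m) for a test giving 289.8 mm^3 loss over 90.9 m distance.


Rate = volume_loss / distance
= 289.8 / 90.9
= 3.188 mm^3/m

3.188 mm^3/m


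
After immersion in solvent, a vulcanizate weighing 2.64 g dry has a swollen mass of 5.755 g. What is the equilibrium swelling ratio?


Q = W_swollen / W_dry
Q = 5.755 / 2.64
Q = 2.18

Q = 2.18


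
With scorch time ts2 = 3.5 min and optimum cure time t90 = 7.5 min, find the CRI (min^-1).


CRI = 100 / (t90 - ts2)
= 100 / (7.5 - 3.5)
= 100 / 4.0
= 25.0 min^-1

25.0 min^-1


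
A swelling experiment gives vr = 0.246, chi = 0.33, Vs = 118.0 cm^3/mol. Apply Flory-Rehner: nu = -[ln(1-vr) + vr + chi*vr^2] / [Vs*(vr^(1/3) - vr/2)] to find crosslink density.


ln(1 - vr) = ln(1 - 0.246) = -0.2824
Numerator = -((-0.2824) + 0.246 + 0.33 * 0.246^2) = 0.0164
Denominator = 118.0 * (0.246^(1/3) - 0.246/2) = 59.4228
nu = 0.0164 / 59.4228 = 2.7586e-04 mol/cm^3

2.7586e-04 mol/cm^3


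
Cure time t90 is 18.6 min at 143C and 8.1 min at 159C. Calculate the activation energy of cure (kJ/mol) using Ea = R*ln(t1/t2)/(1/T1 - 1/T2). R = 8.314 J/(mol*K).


T1 = 416.15 K, T2 = 432.15 K
1/T1 - 1/T2 = 8.8968e-05
ln(t1/t2) = ln(18.6/8.1) = 0.8313
Ea = 8.314 * 0.8313 / 8.8968e-05 = 77683.8853 J/mol
Ea = 77.68 kJ/mol

77.68 kJ/mol


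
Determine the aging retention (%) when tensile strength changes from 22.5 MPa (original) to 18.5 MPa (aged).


Retention = aged / original * 100
= 18.5 / 22.5 * 100
= 82.2%

82.2%


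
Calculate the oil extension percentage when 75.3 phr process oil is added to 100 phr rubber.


Oil % = oil / (100 + oil) * 100
= 75.3 / (100 + 75.3) * 100
= 75.3 / 175.3 * 100
= 42.95%

42.95%


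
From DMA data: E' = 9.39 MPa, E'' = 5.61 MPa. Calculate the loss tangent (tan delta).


tan delta = E'' / E'
= 5.61 / 9.39
= 0.5974

tan delta = 0.5974


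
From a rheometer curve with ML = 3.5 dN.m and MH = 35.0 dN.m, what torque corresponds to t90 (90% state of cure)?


M90 = ML + 0.9 * (MH - ML)
M90 = 3.5 + 0.9 * (35.0 - 3.5)
M90 = 3.5 + 0.9 * 31.5
M90 = 31.85 dN.m

31.85 dN.m


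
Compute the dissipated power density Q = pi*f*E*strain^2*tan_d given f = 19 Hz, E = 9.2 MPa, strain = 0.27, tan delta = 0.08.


Q = pi * f * E * strain^2 * tan_d
= pi * 19 * 9.2 * 0.27^2 * 0.08
= pi * 19 * 9.2 * 0.0729 * 0.08
= 3.2026

Q = 3.2026


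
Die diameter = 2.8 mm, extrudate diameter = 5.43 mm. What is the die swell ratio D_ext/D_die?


Die swell ratio = D_extrudate / D_die
= 5.43 / 2.8
= 1.939

Die swell = 1.939


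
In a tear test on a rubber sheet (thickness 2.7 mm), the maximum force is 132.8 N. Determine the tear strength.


Tear strength = force / thickness
= 132.8 / 2.7
= 49.19 N/mm

49.19 N/mm


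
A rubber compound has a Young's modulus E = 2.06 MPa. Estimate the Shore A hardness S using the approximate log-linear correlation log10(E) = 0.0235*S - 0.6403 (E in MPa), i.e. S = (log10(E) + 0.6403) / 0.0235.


log10(E) = 0.0235*S - 0.6403  =>  S = (log10(E) + 0.6403) / 0.0235
log10(2.06) = 0.313867
S = (0.313867 + 0.6403) / 0.0235 = 0.954167 / 0.0235
S = 40.6

Shore A = 40.6


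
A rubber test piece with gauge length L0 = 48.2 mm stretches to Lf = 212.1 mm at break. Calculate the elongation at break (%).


Elongation = (Lf - L0) / L0 * 100
= (212.1 - 48.2) / 48.2 * 100
= 163.9 / 48.2 * 100
= 340.0%

340.0%


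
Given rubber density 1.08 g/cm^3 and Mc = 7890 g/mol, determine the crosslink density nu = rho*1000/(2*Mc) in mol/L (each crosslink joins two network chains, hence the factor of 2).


nu = rho * 1000 / (2 * Mc)
nu = 1.08 * 1000 / (2 * 7890)
nu = 1080.0 / 15780
nu = 0.0684 mol/L

0.0684 mol/L


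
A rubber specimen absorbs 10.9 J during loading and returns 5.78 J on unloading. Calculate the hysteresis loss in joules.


Hysteresis loss = loading - unloading
= 10.9 - 5.78
= 5.12 J

5.12 J


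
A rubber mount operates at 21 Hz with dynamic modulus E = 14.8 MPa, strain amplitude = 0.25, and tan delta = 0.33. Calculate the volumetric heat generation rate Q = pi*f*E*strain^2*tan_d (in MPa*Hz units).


Q = pi * f * E * strain^2 * tan_d
= pi * 21 * 14.8 * 0.25^2 * 0.33
= pi * 21 * 14.8 * 0.0625 * 0.33
= 20.1384

Q = 20.1384


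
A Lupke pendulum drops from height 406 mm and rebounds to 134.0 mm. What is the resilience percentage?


Resilience = h_rebound / h_drop * 100
= 134.0 / 406 * 100
= 33.0%

33.0%


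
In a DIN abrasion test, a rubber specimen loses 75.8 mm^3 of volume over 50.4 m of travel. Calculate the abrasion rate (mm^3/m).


Rate = volume_loss / distance
= 75.8 / 50.4
= 1.504 mm^3/m

1.504 mm^3/m


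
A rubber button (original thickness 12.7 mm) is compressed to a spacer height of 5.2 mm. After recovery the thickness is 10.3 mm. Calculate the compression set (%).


CS = (t0 - recovered) / (t0 - ts) * 100
= (12.7 - 10.3) / (12.7 - 5.2) * 100
= 2.4 / 7.5 * 100
= 32.0%

32.0%


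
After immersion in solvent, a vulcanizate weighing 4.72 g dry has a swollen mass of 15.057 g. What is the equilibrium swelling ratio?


Q = W_swollen / W_dry
Q = 15.057 / 4.72
Q = 3.19

Q = 3.19
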